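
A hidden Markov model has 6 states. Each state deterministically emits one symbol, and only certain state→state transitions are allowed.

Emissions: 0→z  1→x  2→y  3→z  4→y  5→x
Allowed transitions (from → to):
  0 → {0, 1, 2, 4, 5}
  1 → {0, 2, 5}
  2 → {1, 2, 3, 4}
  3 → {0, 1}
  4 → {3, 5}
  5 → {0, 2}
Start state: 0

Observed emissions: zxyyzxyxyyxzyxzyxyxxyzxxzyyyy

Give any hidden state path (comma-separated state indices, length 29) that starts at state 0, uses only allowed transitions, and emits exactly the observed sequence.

  0: obs=z cand={0,3} pick 0 [start]
  1: obs=x cand={1,5} pick 5 [0->5 ok]
  2: obs=y cand={2,4} pick 2 [5->2 ok]
  3: obs=y cand={2,4} pick 2 [2->2 ok]
  4: obs=z cand={0,3} pick 3 [2->3 ok]
  5: obs=x cand={1,5} pick 1 [3->1 ok]
  6: obs=y cand={2,4} pick 2 [1->2 ok]
  7: obs=x cand={1,5} pick 1 [2->1 ok]
  8: obs=y cand={2,4} pick 2 [1->2 ok]
  9: obs=y cand={2,4} pick 4 [2->4 ok]
  10: obs=x cand={1,5} pick 5 [4->5 ok]
  11: obs=z cand={0,3} pick 0 [5->0 ok]
  12: obs=y cand={2,4} pick 4 [0->4 ok]
  13: obs=x cand={1,5} pick 5 [4->5 ok]
  14: obs=z cand={0,3} pick 0 [5->0 ok]
  15: obs=y cand={2,4} pick 4 [0->4 ok]
  16: obs=x cand={1,5} pick 5 [4->5 ok]
  17: obs=y cand={2,4} pick 2 [5->2 ok]
  18: obs=x cand={1,5} pick 1 [2->1 ok]
  19: obs=x cand={1,5} pick 5 [1->5 ok]
  20: obs=y cand={2,4} pick 2 [5->2 ok]
  21: obs=z cand={0,3} pick 3 [2->3 ok]
  22: obs=x cand={1,5} pick 1 [3->1 ok]
  23: obs=x cand={1,5} pick 5 [1->5 ok]
  24: obs=z cand={0,3} pick 0 [5->0 ok]
  25: obs=y cand={2,4} pick 2 [0->2 ok]
  26: obs=y cand={2,4} pick 2 [2->2 ok]
  27: obs=y cand={2,4} pick 2 [2->2 ok]
  28: obs=y cand={2,4} pick 4 [2->4 ok]

0,5,2,2,3,1,2,1,2,4,5,0,4,5,0,4,5,2,1,5,2,3,1,5,0,2,2,2,4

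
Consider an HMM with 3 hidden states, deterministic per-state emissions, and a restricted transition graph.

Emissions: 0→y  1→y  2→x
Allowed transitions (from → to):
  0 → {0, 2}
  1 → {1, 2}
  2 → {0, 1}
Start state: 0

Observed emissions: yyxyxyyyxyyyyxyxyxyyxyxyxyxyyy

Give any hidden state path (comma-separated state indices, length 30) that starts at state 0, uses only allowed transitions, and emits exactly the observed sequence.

  t0 'y' -> {0,1}, take 0 (start)
  t1 'y' -> {0,1}, take 0 (0->0 ok)
  t2 'x' -> {2}, take 2 (0->2 ok)
  t3 'y' -> {0,1}, take 0 (2->0 ok)
  t4 'x' -> {2}, take 2 (0->2 ok)
  t5 'y' -> {0,1}, take 0 (2->0 ok)
  t6 'y' -> {0,1}, take 0 (0->0 ok)
  t7 'y' -> {0,1}, take 0 (0->0 ok)
  t8 'x' -> {2}, take 2 (0->2 ok)
  t9 'y' -> {0,1}, take 1 (2->1 ok)
  t10 'y' -> {0,1}, take 1 (1->1 ok)
  t11 'y' -> {0,1}, take 1 (1->1 ok)
  t12 'y' -> {0,1}, take 1 (1->1 ok)
  t13 'x' -> {2}, take 2 (1->2 ok)
  t14 'y' -> {0,1}, take 0 (2->0 ok)
  t15 'x' -> {2}, take 2 (0->2 ok)
  t16 'y' -> {0,1}, take 0 (2->0 ok)
  t17 'x' -> {2}, take 2 (0->2 ok)
  t18 'y' -> {0,1}, take 0 (2->0 ok)
  t19 'y' -> {0,1}, take 0 (0->0 ok)
  t20 'x' -> {2}, take 2 (0->2 ok)
  t21 'y' -> {0,1}, take 1 (2->1 ok)
  t22 'x' -> {2}, take 2 (1->2 ok)
  t23 'y' -> {0,1}, take 1 (2->1 ok)
  t24 'x' -> {2}, take 2 (1->2 ok)
  t25 'y' -> {0,1}, take 1 (2->1 ok)
  t26 'x' -> {2}, take 2 (1->2 ok)
  t27 'y' -> {0,1}, take 0 (2->0 ok)
  t28 'y' -> {0,1}, take 0 (0->0 ok)
  t29 'y' -> {0,1}, take 0 (0->0 ok)

0,0,2,0,2,0,0,0,2,1,1,1,1,2,0,2,0,2,0,0,2,1,2,1,2,1,2,0,0,0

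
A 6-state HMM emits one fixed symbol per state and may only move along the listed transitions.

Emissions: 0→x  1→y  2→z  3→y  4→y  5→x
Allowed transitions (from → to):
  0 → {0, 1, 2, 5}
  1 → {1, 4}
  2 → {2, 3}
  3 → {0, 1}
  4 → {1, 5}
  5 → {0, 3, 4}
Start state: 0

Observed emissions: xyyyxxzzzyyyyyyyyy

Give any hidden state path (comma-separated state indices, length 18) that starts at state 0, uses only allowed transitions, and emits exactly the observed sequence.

  0: obs=x cand={0,5} pick 0 [start]
  1: obs=y cand={1,3,4} pick 1 [0->1 ok]
  2: obs=y cand={1,3,4} pick 1 [1->1 ok]
  3: obs=y cand={1,3,4} pick 4 [1->4 ok]
  4: obs=x cand={0,5} pick 5 [4->5 ok]
  5: obs=x cand={0,5} pick 0 [5->0 ok]
  6: obs=z cand={2} pick 2 [0->2 ok]
  7: obs=z cand={2} pick 2 [2->2 ok]
  8: obs=z cand={2} pick 2 [2->2 ok]
  9: obs=y cand={1,3,4} pick 3 [2->3 ok]
  10: obs=y cand={1,3,4} pick 1 [3->1 ok]
  11: obs=y cand={1,3,4} pick 1 [1->1 ok]
  12: obs=y cand={1,3,4} pick 1 [1->1 ok]
  13: obs=y cand={1,3,4} pick 1 [1->1 ok]
  14: obs=y cand={1,3,4} pick 1 [1->1 ok]
  15: obs=y cand={1,3,4} pick 1 [1->1 ok]
  16: obs=y cand={1,3,4} pick 1 [1->1 ok]
  17: obs=y cand={1,3,4} pick 4 [1->4 ok]

0,1,1,4,5,0,2,2,2,3,1,1,1,1,1,1,1,4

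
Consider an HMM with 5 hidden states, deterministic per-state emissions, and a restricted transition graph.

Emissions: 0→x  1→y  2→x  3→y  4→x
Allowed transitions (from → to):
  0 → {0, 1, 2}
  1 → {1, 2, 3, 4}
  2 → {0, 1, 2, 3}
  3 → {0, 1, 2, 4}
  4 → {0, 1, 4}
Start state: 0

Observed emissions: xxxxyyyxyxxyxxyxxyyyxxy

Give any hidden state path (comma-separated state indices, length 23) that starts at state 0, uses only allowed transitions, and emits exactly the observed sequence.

  0: obs=x cand={0,2,4} pick 0 [start]
  1: obs=x cand={0,2,4} pick 0 [0->0 ok]
  2: obs=x cand={0,2,4} pick 2 [0->2 ok]
  3: obs=x cand={0,2,4} pick 2 [2->2 ok]
  4: obs=y cand={1,3} pick 1 [2->1 ok]
  5: obs=y cand={1,3} pick 1 [1->1 ok]
  6: obs=y cand={1,3} pick 3 [1->3 ok]
  7: obs=x cand={0,2,4} pick 4 [3->4 ok]
  8: obs=y cand={1,3} pick 1 [4->1 ok]
  9: obs=x cand={0,2,4} pick 2 [1->2 ok]
  10: obs=x cand={0,2,4} pick 2 [2->2 ok]
  11: obs=y cand={1,3} pick 3 [2->3 ok]
  12: obs=x cand={0,2,4} pick 4 [3->4 ok]
  13: obs=x cand={0,2,4} pick 0 [4->0 ok]
  14: obs=y cand={1,3} pick 1 [0->1 ok]
  15: obs=x cand={0,2,4} pick 4 [1->4 ok]
  16: obs=x cand={0,2,4} pick 0 [4->0 ok]
  17: obs=y cand={1,3} pick 1 [0->1 ok]
  18: obs=y cand={1,3} pick 3 [1->3 ok]
  19: obs=y cand={1,3} pick 1 [3->1 ok]
  20: obs=x cand={0,2,4} pick 4 [1->4 ok]
  21: obs=x cand={0,2,4} pick 0 [4->0 ok]
  22: obs=y cand={1,3} pick 1 [0->1 ok]

0,0,2,2,1,1,3,4,1,2,2,3,4,0,1,4,0,1,3,1,4,0,1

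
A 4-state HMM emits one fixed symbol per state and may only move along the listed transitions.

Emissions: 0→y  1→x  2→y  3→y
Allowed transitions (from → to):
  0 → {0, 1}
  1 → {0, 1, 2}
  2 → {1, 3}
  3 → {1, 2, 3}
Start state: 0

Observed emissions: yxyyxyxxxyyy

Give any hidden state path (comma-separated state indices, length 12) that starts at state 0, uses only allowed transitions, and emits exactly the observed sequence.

  pos 0: y in {0,2,3}, choose 0; start
  pos 1: x in {1}, choose 1; 0->1 ok
  pos 2: y in {0,2,3}, choose 2; 1->2 ok
  pos 3: y in {0,2,3}, choose 3; 2->3 ok
  pos 4: x in {1}, choose 1; 3->1 ok
  pos 5: y in {0,2,3}, choose 2; 1->2 ok
  pos 6: x in {1}, choose 1; 2->1 ok
  pos 7: x in {1}, choose 1; 1->1 ok
  pos 8: x in {1}, choose 1; 1->1 ok
  pos 9: y in {0,2,3}, choose 2; 1->2 ok
  pos 10: y in {0,2,3}, choose 3; 2->3 ok
  pos 11: y in {0,2,3}, choose 2; 3->2 ok

0,1,2,3,1,2,1,1,1,2,3,2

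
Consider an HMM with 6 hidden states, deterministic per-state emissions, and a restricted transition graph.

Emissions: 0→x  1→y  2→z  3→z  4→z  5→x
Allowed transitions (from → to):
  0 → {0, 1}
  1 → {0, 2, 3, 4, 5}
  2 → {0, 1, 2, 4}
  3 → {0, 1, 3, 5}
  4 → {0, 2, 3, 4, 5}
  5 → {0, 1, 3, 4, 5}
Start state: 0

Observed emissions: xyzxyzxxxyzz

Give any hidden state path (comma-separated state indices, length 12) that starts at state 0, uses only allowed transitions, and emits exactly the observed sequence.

0,1,2,0,1,2,0,0,0,1,4,2

  t0 'x' -> {0,5}, take 0 (start)
  t1 'y' -> {1}, take 1 (0->1 ok)
  t2 'z' -> {2,3,4}, take 2 (1->2 ok)
  t3 'x' -> {0,5}, take 0 (2->0 ok)
  t4 'y' -> {1}, take 1 (0->1 ok)
  t5 'z' -> {2,3,4}, take 2 (1->2 ok)
  t6 'x' -> {0,5}, take 0 (2->0 ok)
  t7 'x' -> {0,5}, take 0 (0->0 ok)
  t8 'x' -> {0,5}, take 0 (0->0 ok)
  t9 'y' -> {1}, take 1 (0->1 ok)
  t10 'z' -> {2,3,4}, take 4 (1->4 ok)
  t11 'z' -> {2,3,4}, take 2 (4->2 ok)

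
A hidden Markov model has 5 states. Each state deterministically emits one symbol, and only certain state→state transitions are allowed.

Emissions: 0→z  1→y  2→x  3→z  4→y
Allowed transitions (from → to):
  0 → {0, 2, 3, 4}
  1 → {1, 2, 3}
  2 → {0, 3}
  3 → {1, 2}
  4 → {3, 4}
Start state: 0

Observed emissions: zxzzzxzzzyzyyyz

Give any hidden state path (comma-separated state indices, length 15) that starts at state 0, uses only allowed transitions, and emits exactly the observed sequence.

0,2,0,0,3,2,0,0,3,1,3,1,1,1,3

  0: obs=z cand={0,3} pick 0 [start]
  1: obs=x cand={2} pick 2 [0->2 ok]
  2: obs=z cand={0,3} pick 0 [2->0 ok]
  3: obs=z cand={0,3} pick 0 [0->0 ok]
  4: obs=z cand={0,3} pick 3 [0->3 ok]
  5: obs=x cand={2} pick 2 [3->2 ok]
  6: obs=z cand={0,3} pick 0 [2->0 ok]
  7: obs=z cand={0,3} pick 0 [0->0 ok]
  8: obs=z cand={0,3} pick 3 [0->3 ok]
  9: obs=y cand={1,4} pick 1 [3->1 ok]
  10: obs=z cand={0,3} pick 3 [1->3 ok]
  11: obs=y cand={1,4} pick 1 [3->1 ok]
  12: obs=y cand={1,4} pick 1 [1->1 ok]
  13: obs=y cand={1,4} pick 1 [1->1 ok]
  14: obs=z cand={0,3} pick 3 [1->3 ok]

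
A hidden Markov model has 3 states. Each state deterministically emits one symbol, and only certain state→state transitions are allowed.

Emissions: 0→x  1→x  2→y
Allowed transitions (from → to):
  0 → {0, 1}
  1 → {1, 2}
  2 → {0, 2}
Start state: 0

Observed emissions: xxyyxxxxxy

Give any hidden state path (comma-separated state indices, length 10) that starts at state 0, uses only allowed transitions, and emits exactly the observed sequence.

0,1,2,2,0,0,0,0,1,2

  0: obs=x cand={0,1} pick 0 [start]
  1: obs=x cand={0,1} pick 1 [0->1 ok]
  2: obs=y cand={2} pick 2 [1->2 ok]
  3: obs=y cand={2} pick 2 [2->2 ok]
  4: obs=x cand={0,1} pick 0 [2->0 ok]
  5: obs=x cand={0,1} pick 0 [0->0 ok]
  6: obs=x cand={0,1} pick 0 [0->0 ok]
  7: obs=x cand={0,1} pick 0 [0->0 ok]
  8: obs=x cand={0,1} pick 1 [0->1 ok]
  9: obs=y cand={2} pick 2 [1->2 ok]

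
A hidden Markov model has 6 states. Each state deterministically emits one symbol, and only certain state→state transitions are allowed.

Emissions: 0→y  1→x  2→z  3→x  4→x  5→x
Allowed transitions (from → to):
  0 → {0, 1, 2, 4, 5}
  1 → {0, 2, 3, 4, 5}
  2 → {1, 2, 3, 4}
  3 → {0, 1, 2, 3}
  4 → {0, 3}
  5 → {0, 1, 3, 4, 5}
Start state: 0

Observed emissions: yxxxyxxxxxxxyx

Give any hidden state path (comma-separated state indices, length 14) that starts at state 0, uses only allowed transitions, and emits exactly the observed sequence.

  t0 'y' -> {0}, take 0 (start)
  t1 'x' -> {1,3,4,5}, take 5 (0->5 ok)
  t2 'x' -> {1,3,4,5}, take 5 (5->5 ok)
  t3 'x' -> {1,3,4,5}, take 1 (5->1 ok)
  t4 'y' -> {0}, take 0 (1->0 ok)
  t5 'x' -> {1,3,4,5}, take 5 (0->5 ok)
  t6 'x' -> {1,3,4,5}, take 5 (5->5 ok)
  t7 'x' -> {1,3,4,5}, take 3 (5->3 ok)
  t8 'x' -> {1,3,4,5}, take 1 (3->1 ok)
  t9 'x' -> {1,3,4,5}, take 5 (1->5 ok)
  t10 'x' -> {1,3,4,5}, take 5 (5->5 ok)
  t11 'x' -> {1,3,4,5}, take 4 (5->4 ok)
  t12 'y' -> {0}, take 0 (4->0 ok)
  t13 'x' -> {1,3,4,5}, take 5 (0->5 ok)

0,5,5,1,0,5,5,3,1,5,5,4,0,5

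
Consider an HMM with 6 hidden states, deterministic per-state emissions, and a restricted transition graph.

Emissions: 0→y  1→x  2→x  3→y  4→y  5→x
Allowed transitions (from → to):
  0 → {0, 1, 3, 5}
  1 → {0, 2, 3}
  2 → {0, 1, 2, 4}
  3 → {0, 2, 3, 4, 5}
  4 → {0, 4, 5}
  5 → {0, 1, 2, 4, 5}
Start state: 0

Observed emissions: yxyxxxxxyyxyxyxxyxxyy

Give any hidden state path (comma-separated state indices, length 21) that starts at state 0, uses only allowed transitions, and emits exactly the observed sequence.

  [0] y  {0,3,4}  => 0  start
  [1] x  {1,2,5}  => 1  0->1 ok
  [2] y  {0,3,4}  => 3  1->3 ok
  [3] x  {1,2,5}  => 2  3->2 ok
  [4] x  {1,2,5}  => 2  2->2 ok
  [5] x  {1,2,5}  => 1  2->1 ok
  [6] x  {1,2,5}  => 2  1->2 ok
  [7] x  {1,2,5}  => 1  2->1 ok
  [8] y  {0,3,4}  => 0  1->0 ok
  [9] y  {0,3,4}  => 3  0->3 ok
  [10] x  {1,2,5}  => 2  3->2 ok
  [11] y  {0,3,4}  => 0  2->0 ok
  [12] x  {1,2,5}  => 1  0->1 ok
  [13] y  {0,3,4}  => 0  1->0 ok
  [14] x  {1,2,5}  => 1  0->1 ok
  [15] x  {1,2,5}  => 2  1->2 ok
  [16] y  {0,3,4}  => 0  2->0 ok
  [17] x  {1,2,5}  => 1  0->1 ok
  [18] x  {1,2,5}  => 2  1->2 ok
  [19] y  {0,3,4}  => 4  2->4 ok
  [20] y  {0,3,4}  => 0  4->0 ok

0,1,3,2,2,1,2,1,0,3,2,0,1,0,1,2,0,1,2,4,0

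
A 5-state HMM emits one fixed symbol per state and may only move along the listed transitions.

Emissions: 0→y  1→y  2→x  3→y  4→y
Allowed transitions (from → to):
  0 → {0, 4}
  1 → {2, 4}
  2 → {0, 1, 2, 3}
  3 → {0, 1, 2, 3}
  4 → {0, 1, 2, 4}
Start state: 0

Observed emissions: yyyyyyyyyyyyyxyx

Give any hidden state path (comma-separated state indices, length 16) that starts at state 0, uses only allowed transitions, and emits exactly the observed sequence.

  pos 0: y in {0,1,3,4}, choose 0; start
  pos 1: y in {0,1,3,4}, choose 0; 0->0 ok
  pos 2: y in {0,1,3,4}, choose 4; 0->4 ok
  pos 3: y in {0,1,3,4}, choose 0; 4->0 ok
  pos 4: y in {0,1,3,4}, choose 0; 0->0 ok
  pos 5: y in {0,1,3,4}, choose 4; 0->4 ok
  pos 6: y in {0,1,3,4}, choose 4; 4->4 ok
  pos 7: y in {0,1,3,4}, choose 0; 4->0 ok
  pos 8: y in {0,1,3,4}, choose 0; 0->0 ok
  pos 9: y in {0,1,3,4}, choose 4; 0->4 ok
  pos 10: y in {0,1,3,4}, choose 4; 4->4 ok
  pos 11: y in {0,1,3,4}, choose 4; 4->4 ok
  pos 12: y in {0,1,3,4}, choose 1; 4->1 ok
  pos 13: x in {2}, choose 2; 1->2 ok
  pos 14: y in {0,1,3,4}, choose 3; 2->3 ok
  pos 15: x in {2}, choose 2; 3->2 ok

0,0,4,0,0,4,4,0,0,4,4,4,1,2,3,2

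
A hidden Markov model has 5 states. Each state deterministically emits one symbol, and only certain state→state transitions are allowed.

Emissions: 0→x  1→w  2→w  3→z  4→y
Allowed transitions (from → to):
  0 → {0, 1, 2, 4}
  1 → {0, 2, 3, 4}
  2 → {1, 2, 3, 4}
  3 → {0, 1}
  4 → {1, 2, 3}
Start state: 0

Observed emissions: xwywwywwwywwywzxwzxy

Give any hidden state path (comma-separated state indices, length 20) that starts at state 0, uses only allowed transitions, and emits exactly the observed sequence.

0,1,4,1,2,4,1,2,2,4,1,2,4,1,3,0,1,3,0,4

  0: obs=x cand={0} pick 0 [start]
  1: obs=w cand={1,2} pick 1 [0->1 ok]
  2: obs=y cand={4} pick 4 [1->4 ok]
  3: obs=w cand={1,2} pick 1 [4->1 ok]
  4: obs=w cand={1,2} pick 2 [1->2 ok]
  5: obs=y cand={4} pick 4 [2->4 ok]
  6: obs=w cand={1,2} pick 1 [4->1 ok]
  7: obs=w cand={1,2} pick 2 [1->2 ok]
  8: obs=w cand={1,2} pick 2 [2->2 ok]
  9: obs=y cand={4} pick 4 [2->4 ok]
  10: obs=w cand={1,2} pick 1 [4->1 ok]
  11: obs=w cand={1,2} pick 2 [1->2 ok]
  12: obs=y cand={4} pick 4 [2->4 ok]
  13: obs=w cand={1,2} pick 1 [4->1 ok]
  14: obs=z cand={3} pick 3 [1->3 ok]
  15: obs=x cand={0} pick 0 [3->0 ok]
  16: obs=w cand={1,2} pick 1 [0->1 ok]
  17: obs=z cand={3} pick 3 [1->3 ok]
  18: obs=x cand={0} pick 0 [3->0 ok]
  19: obs=y cand={4} pick 4 [0->4 ok]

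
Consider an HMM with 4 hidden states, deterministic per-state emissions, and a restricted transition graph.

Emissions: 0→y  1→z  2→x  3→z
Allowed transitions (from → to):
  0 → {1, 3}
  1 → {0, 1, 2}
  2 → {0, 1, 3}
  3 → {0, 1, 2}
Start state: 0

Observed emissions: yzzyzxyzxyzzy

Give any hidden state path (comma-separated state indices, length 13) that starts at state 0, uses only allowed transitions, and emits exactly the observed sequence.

0,1,1,0,3,2,0,3,2,0,3,1,0

  0: obs=y cand={0} pick 0 [start]
  1: obs=z cand={1,3} pick 1 [0->1 ok]
  2: obs=z cand={1,3} pick 1 [1->1 ok]
  3: obs=y cand={0} pick 0 [1->0 ok]
  4: obs=z cand={1,3} pick 3 [0->3 ok]
  5: obs=x cand={2} pick 2 [3->2 ok]
  6: obs=y cand={0} pick 0 [2->0 ok]
  7: obs=z cand={1,3} pick 3 [0->3 ok]
  8: obs=x cand={2} pick 2 [3->2 ok]
  9: obs=y cand={0} pick 0 [2->0 ok]
  10: obs=z cand={1,3} pick 3 [0->3 ok]
  11: obs=z cand={1,3} pick 1 [3->1 ok]
  12: obs=y cand={0} pick 0 [1->0 ok]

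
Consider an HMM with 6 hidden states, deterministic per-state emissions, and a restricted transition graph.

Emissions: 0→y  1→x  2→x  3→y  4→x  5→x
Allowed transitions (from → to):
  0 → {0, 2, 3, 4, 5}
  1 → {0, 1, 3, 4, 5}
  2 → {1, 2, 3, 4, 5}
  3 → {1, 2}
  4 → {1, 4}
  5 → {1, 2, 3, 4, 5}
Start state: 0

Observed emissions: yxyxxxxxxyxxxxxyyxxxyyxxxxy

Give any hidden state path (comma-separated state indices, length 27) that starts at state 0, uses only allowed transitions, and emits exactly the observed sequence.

  t0 'y' -> {0,3}, take 0 (start)
  t1 'x' -> {1,2,4,5}, take 5 (0->5 ok)
  t2 'y' -> {0,3}, take 3 (5->3 ok)
  t3 'x' -> {1,2,4,5}, take 1 (3->1 ok)
  t4 'x' -> {1,2,4,5}, take 1 (1->1 ok)
  t5 'x' -> {1,2,4,5}, take 5 (1->5 ok)
  t6 'x' -> {1,2,4,5}, take 4 (5->4 ok)
  t7 'x' -> {1,2,4,5}, take 1 (4->1 ok)
  t8 'x' -> {1,2,4,5}, take 1 (1->1 ok)
  t9 'y' -> {0,3}, take 0 (1->0 ok)
  t10 'x' -> {1,2,4,5}, take 2 (0->2 ok)
  t11 'x' -> {1,2,4,5}, take 4 (2->4 ok)
  t12 'x' -> {1,2,4,5}, take 4 (4->4 ok)
  t13 'x' -> {1,2,4,5}, take 1 (4->1 ok)
  t14 'x' -> {1,2,4,5}, take 1 (1->1 ok)
  t15 'y' -> {0,3}, take 0 (1->0 ok)
  t16 'y' -> {0,3}, take 0 (0->0 ok)
  t17 'x' -> {1,2,4,5}, take 2 (0->2 ok)
  t18 'x' -> {1,2,4,5}, take 1 (2->1 ok)
  t19 'x' -> {1,2,4,5}, take 1 (1->1 ok)
  t20 'y' -> {0,3}, take 0 (1->0 ok)
  t21 'y' -> {0,3}, take 3 (0->3 ok)
  t22 'x' -> {1,2,4,5}, take 1 (3->1 ok)
  t23 'x' -> {1,2,4,5}, take 4 (1->4 ok)
  t24 'x' -> {1,2,4,5}, take 4 (4->4 ok)
  t25 'x' -> {1,2,4,5}, take 1 (4->1 ok)
  t26 'y' -> {0,3}, take 3 (1->3 ok)

0,5,3,1,1,5,4,1,1,0,2,4,4,1,1,0,0,2,1,1,0,3,1,4,4,1,3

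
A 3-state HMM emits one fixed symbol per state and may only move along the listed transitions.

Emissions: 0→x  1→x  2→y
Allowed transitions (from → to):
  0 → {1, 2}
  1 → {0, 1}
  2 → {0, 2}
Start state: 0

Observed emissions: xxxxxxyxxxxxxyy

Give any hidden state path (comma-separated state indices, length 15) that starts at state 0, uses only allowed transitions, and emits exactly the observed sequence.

0,1,1,0,1,0,2,0,1,1,1,1,0,2,2

  t0 'x' -> {0,1}, take 0 (start)
  t1 'x' -> {0,1}, take 1 (0->1 ok)
  t2 'x' -> {0,1}, take 1 (1->1 ok)
  t3 'x' -> {0,1}, take 0 (1->0 ok)
  t4 'x' -> {0,1}, take 1 (0->1 ok)
  t5 'x' -> {0,1}, take 0 (1->0 ok)
  t6 'y' -> {2}, take 2 (0->2 ok)
  t7 'x' -> {0,1}, take 0 (2->0 ok)
  t8 'x' -> {0,1}, take 1 (0->1 ok)
  t9 'x' -> {0,1}, take 1 (1->1 ok)
  t10 'x' -> {0,1}, take 1 (1->1 ok)
  t11 'x' -> {0,1}, take 1 (1->1 ok)
  t12 'x' -> {0,1}, take 0 (1->0 ok)
  t13 'y' -> {2}, take 2 (0->2 ok)
  t14 'y' -> {2}, take 2 (2->2 ok)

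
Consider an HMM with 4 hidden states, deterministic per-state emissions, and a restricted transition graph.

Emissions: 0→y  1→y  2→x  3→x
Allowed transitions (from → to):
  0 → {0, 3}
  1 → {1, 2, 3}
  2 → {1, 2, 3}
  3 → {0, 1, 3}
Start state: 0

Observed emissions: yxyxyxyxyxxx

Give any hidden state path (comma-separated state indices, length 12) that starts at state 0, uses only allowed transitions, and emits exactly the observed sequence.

0,3,0,3,0,3,0,3,1,2,2,3

  0: obs=y cand={0,1} pick 0 [start]
  1: obs=x cand={2,3} pick 3 [0->3 ok]
  2: obs=y cand={0,1} pick 0 [3->0 ok]
  3: obs=x cand={2,3} pick 3 [0->3 ok]
  4: obs=y cand={0,1} pick 0 [3->0 ok]
  5: obs=x cand={2,3} pick 3 [0->3 ok]
  6: obs=y cand={0,1} pick 0 [3->0 ok]
  7: obs=x cand={2,3} pick 3 [0->3 ok]
  8: obs=y cand={0,1} pick 1 [3->1 ok]
  9: obs=x cand={2,3} pick 2 [1->2 ok]
  10: obs=x cand={2,3} pick 2 [2->2 ok]
  11: obs=x cand={2,3} pick 3 [2->3 ok]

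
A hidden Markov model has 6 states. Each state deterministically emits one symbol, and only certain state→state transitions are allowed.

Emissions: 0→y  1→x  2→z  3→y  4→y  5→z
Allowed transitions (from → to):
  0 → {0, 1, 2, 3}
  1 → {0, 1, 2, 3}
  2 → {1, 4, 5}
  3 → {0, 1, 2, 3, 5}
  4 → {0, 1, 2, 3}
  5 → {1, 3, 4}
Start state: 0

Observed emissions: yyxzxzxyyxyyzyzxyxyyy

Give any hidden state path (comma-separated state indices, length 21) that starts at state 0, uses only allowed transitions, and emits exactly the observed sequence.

0,3,1,2,1,2,1,3,3,1,0,3,5,4,2,1,3,1,0,0,0

  [0] y  {0,3,4}  => 0  start
  [1] y  {0,3,4}  => 3  0->3 ok
  [2] x  {1}  => 1  3->1 ok
  [3] z  {2,5}  => 2  1->2 ok
  [4] x  {1}  => 1  2->1 ok
  [5] z  {2,5}  => 2  1->2 ok
  [6] x  {1}  => 1  2->1 ok
  [7] y  {0,3,4}  => 3  1->3 ok
  [8] y  {0,3,4}  => 3  3->3 ok
  [9] x  {1}  => 1  3->1 ok
  [10] y  {0,3,4}  => 0  1->0 ok
  [11] y  {0,3,4}  => 3  0->3 ok
  [12] z  {2,5}  => 5  3->5 ok
  [13] y  {0,3,4}  => 4  5->4 ok
  [14] z  {2,5}  => 2  4->2 ok
  [15] x  {1}  => 1  2->1 ok
  [16] y  {0,3,4}  => 3  1->3 ok
  [17] x  {1}  => 1  3->1 ok
  [18] y  {0,3,4}  => 0  1->0 ok
  [19] y  {0,3,4}  => 0  0->0 ok
  [20] y  {0,3,4}  => 0  0->0 ok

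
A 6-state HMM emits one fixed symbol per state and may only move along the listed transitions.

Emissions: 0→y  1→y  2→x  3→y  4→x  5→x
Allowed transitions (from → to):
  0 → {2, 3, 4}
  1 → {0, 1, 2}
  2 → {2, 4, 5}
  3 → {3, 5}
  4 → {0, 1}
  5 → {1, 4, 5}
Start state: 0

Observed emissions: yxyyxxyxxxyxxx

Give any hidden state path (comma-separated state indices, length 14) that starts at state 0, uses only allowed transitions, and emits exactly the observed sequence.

  0: obs=y cand={0,1,3} pick 0 [start]
  1: obs=x cand={2,4,5} pick 4 [0->4 ok]
  2: obs=y cand={0,1,3} pick 0 [4->0 ok]
  3: obs=y cand={0,1,3} pick 3 [0->3 ok]
  4: obs=x cand={2,4,5} pick 5 [3->5 ok]
  5: obs=x cand={2,4,5} pick 4 [5->4 ok]
  6: obs=y cand={0,1,3} pick 0 [4->0 ok]
  7: obs=x cand={2,4,5} pick 2 [0->2 ok]
  8: obs=x cand={2,4,5} pick 2 [2->2 ok]
  9: obs=x cand={2,4,5} pick 4 [2->4 ok]
  10: obs=y cand={0,1,3} pick 1 [4->1 ok]
  11: obs=x cand={2,4,5} pick 2 [1->2 ok]
  12: obs=x cand={2,4,5} pick 5 [2->5 ok]
  13: obs=x cand={2,4,5} pick 4 [5->4 ok]

0,4,0,3,5,4,0,2,2,4,1,2,5,4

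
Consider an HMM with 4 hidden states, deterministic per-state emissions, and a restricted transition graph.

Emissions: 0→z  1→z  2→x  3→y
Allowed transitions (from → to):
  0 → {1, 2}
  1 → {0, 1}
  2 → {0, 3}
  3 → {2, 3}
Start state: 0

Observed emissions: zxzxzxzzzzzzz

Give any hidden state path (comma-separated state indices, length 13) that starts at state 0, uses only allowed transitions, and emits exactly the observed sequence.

0,2,0,2,0,2,0,1,1,1,0,1,1

  [0] z  {0,1}  => 0  start
  [1] x  {2}  => 2  0->2 ok
  [2] z  {0,1}  => 0  2->0 ok
  [3] x  {2}  => 2  0->2 ok
  [4] z  {0,1}  => 0  2->0 ok
  [5] x  {2}  => 2  0->2 ok
  [6] z  {0,1}  => 0  2->0 ok
  [7] z  {0,1}  => 1  0->1 ok
  [8] z  {0,1}  => 1  1->1 ok
  [9] z  {0,1}  => 1  1->1 ok
  [10] z  {0,1}  => 0  1->0 ok
  [11] z  {0,1}  => 1  0->1 ok
  [12] z  {0,1}  => 1  1->1 ok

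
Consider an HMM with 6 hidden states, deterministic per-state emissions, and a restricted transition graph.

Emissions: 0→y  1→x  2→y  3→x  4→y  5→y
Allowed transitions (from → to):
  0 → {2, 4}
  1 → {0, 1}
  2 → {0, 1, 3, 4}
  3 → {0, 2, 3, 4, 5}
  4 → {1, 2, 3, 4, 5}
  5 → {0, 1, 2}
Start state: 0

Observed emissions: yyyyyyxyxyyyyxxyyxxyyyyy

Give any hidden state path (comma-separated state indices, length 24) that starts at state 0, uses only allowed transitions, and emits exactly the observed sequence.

0,4,5,0,2,4,3,2,3,0,4,4,5,1,1,0,4,1,1,0,2,0,2,4

  pos 0: y in {0,2,4,5}, choose 0; start
  pos 1: y in {0,2,4,5}, choose 4; 0->4 ok
  pos 2: y in {0,2,4,5}, choose 5; 4->5 ok
  pos 3: y in {0,2,4,5}, choose 0; 5->0 ok
  pos 4: y in {0,2,4,5}, choose 2; 0->2 ok
  pos 5: y in {0,2,4,5}, choose 4; 2->4 ok
  pos 6: x in {1,3}, choose 3; 4->3 ok
  pos 7: y in {0,2,4,5}, choose 2; 3->2 ok
  pos 8: x in {1,3}, choose 3; 2->3 ok
  pos 9: y in {0,2,4,5}, choose 0; 3->0 ok
  pos 10: y in {0,2,4,5}, choose 4; 0->4 ok
  pos 11: y in {0,2,4,5}, choose 4; 4->4 ok
  pos 12: y in {0,2,4,5}, choose 5; 4->5 ok
  pos 13: x in {1,3}, choose 1; 5->1 ok
  pos 14: x in {1,3}, choose 1; 1->1 ok
  pos 15: y in {0,2,4,5}, choose 0; 1->0 ok
  pos 16: y in {0,2,4,5}, choose 4; 0->4 ok
  pos 17: x in {1,3}, choose 1; 4->1 ok
  pos 18: x in {1,3}, choose 1; 1->1 ok
  pos 19: y in {0,2,4,5}, choose 0; 1->0 ok
  pos 20: y in {0,2,4,5}, choose 2; 0->2 ok
  pos 21: y in {0,2,4,5}, choose 0; 2->0 ok
  pos 22: y in {0,2,4,5}, choose 2; 0->2 ok
  pos 23: y in {0,2,4,5}, choose 4; 2->4 ok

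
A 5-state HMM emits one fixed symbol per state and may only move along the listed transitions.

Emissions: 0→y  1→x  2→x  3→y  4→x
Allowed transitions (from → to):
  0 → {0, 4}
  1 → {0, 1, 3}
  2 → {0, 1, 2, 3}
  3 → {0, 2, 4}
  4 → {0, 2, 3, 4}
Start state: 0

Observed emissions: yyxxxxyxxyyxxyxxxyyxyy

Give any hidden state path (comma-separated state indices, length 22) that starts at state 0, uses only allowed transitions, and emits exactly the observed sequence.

0,0,4,2,1,1,3,4,4,0,0,4,4,3,4,2,1,3,0,4,0,0

  t0 'y' -> {0,3}, take 0 (start)
  t1 'y' -> {0,3}, take 0 (0->0 ok)
  t2 'x' -> {1,2,4}, take 4 (0->4 ok)
  t3 'x' -> {1,2,4}, take 2 (4->2 ok)
  t4 'x' -> {1,2,4}, take 1 (2->1 ok)
  t5 'x' -> {1,2,4}, take 1 (1->1 ok)
  t6 'y' -> {0,3}, take 3 (1->3 ok)
  t7 'x' -> {1,2,4}, take 4 (3->4 ok)
  t8 'x' -> {1,2,4}, take 4 (4->4 ok)
  t9 'y' -> {0,3}, take 0 (4->0 ok)
  t10 'y' -> {0,3}, take 0 (0->0 ok)
  t11 'x' -> {1,2,4}, take 4 (0->4 ok)
  t12 'x' -> {1,2,4}, take 4 (4->4 ok)
  t13 'y' -> {0,3}, take 3 (4->3 ok)
  t14 'x' -> {1,2,4}, take 4 (3->4 ok)
  t15 'x' -> {1,2,4}, take 2 (4->2 ok)
  t16 'x' -> {1,2,4}, take 1 (2->1 ok)
  t17 'y' -> {0,3}, take 3 (1->3 ok)
  t18 'y' -> {0,3}, take 0 (3->0 ok)
  t19 'x' -> {1,2,4}, take 4 (0->4 ok)
  t20 'y' -> {0,3}, take 0 (4->0 ok)
  t21 'y' -> {0,3}, take 0 (0->0 ok)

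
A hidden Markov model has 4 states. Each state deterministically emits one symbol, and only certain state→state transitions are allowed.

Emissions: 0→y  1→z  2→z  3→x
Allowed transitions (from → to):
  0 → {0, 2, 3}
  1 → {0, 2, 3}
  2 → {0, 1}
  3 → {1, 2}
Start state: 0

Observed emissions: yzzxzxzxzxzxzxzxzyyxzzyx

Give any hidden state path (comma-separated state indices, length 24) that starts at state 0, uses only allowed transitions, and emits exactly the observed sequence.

0,2,1,3,1,3,1,3,1,3,1,3,1,3,1,3,1,0,0,3,1,2,0,3

  [0] y  {0}  => 0  start
  [1] z  {1,2}  => 2  0->2 ok
  [2] z  {1,2}  => 1  2->1 ok
  [3] x  {3}  => 3  1->3 ok
  [4] z  {1,2}  => 1  3->1 ok
  [5] x  {3}  => 3  1->3 ok
  [6] z  {1,2}  => 1  3->1 ok
  [7] x  {3}  => 3  1->3 ok
  [8] z  {1,2}  => 1  3->1 ok
  [9] x  {3}  => 3  1->3 ok
  [10] z  {1,2}  => 1  3->1 ok
  [11] x  {3}  => 3  1->3 ok
  [12] z  {1,2}  => 1  3->1 ok
  [13] x  {3}  => 3  1->3 ok
  [14] z  {1,2}  => 1  3->1 ok
  [15] x  {3}  => 3  1->3 ok
  [16] z  {1,2}  => 1  3->1 ok
  [17] y  {0}  => 0  1->0 ok
  [18] y  {0}  => 0  0->0 ok
  [19] x  {3}  => 3  0->3 ok
  [20] z  {1,2}  => 1  3->1 ok
  [21] z  {1,2}  => 2  1->2 ok
  [22] y  {0}  => 0  2->0 ok
  [23] x  {3}  => 3  0->3 ok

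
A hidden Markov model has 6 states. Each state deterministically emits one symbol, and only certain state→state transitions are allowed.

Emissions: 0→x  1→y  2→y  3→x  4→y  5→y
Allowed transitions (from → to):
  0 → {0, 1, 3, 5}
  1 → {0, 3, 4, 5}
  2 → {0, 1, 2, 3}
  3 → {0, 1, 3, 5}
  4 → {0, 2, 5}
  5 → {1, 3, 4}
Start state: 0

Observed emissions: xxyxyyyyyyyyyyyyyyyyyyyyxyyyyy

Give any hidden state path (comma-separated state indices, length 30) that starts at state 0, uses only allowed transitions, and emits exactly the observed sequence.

0,0,1,3,1,4,5,4,5,4,5,4,2,1,5,4,2,1,4,5,1,4,5,1,0,1,5,4,5,4

  0: obs=x cand={0,3} pick 0 [start]
  1: obs=x cand={0,3} pick 0 [0->0 ok]
  2: obs=y cand={1,2,4,5} pick 1 [0->1 ok]
  3: obs=x cand={0,3} pick 3 [1->3 ok]
  4: obs=y cand={1,2,4,5} pick 1 [3->1 ok]
  5: obs=y cand={1,2,4,5} pick 4 [1->4 ok]
  6: obs=y cand={1,2,4,5} pick 5 [4->5 ok]
  7: obs=y cand={1,2,4,5} pick 4 [5->4 ok]
  8: obs=y cand={1,2,4,5} pick 5 [4->5 ok]
  9: obs=y cand={1,2,4,5} pick 4 [5->4 ok]
  10: obs=y cand={1,2,4,5} pick 5 [4->5 ok]
  11: obs=y cand={1,2,4,5} pick 4 [5->4 ok]
  12: obs=y cand={1,2,4,5} pick 2 [4->2 ok]
  13: obs=y cand={1,2,4,5} pick 1 [2->1 ok]
  14: obs=y cand={1,2,4,5} pick 5 [1->5 ok]
  15: obs=y cand={1,2,4,5} pick 4 [5->4 ok]
  16: obs=y cand={1,2,4,5} pick 2 [4->2 ok]
  17: obs=y cand={1,2,4,5} pick 1 [2->1 ok]
  18: obs=y cand={1,2,4,5} pick 4 [1->4 ok]
  19: obs=y cand={1,2,4,5} pick 5 [4->5 ok]
  20: obs=y cand={1,2,4,5} pick 1 [5->1 ok]
  21: obs=y cand={1,2,4,5} pick 4 [1->4 ok]
  22: obs=y cand={1,2,4,5} pick 5 [4->5 ok]
  23: obs=y cand={1,2,4,5} pick 1 [5->1 ok]
  24: obs=x cand={0,3} pick 0 [1->0 ok]
  25: obs=y cand={1,2,4,5} pick 1 [0->1 ok]
  26: obs=y cand={1,2,4,5} pick 5 [1->5 ok]
  27: obs=y cand={1,2,4,5} pick 4 [5->4 ok]
  28: obs=y cand={1,2,4,5} pick 5 [4->5 ok]
  29: obs=y cand={1,2,4,5} pick 4 [5->4 ok]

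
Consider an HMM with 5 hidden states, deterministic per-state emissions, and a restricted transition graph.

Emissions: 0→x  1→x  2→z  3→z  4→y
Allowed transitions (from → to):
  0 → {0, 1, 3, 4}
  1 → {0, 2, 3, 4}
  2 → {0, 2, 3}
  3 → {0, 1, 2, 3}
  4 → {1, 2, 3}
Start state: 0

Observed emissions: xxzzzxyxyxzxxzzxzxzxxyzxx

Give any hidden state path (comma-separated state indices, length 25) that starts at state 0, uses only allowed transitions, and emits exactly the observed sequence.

0,1,3,2,2,0,4,1,4,1,3,0,1,3,3,0,3,1,2,0,1,4,2,0,1

  [0] x  {0,1}  => 0  start
  [1] x  {0,1}  => 1  0->1 ok
  [2] z  {2,3}  => 3  1->3 ok
  [3] z  {2,3}  => 2  3->2 ok
  [4] z  {2,3}  => 2  2->2 ok
  [5] x  {0,1}  => 0  2->0 ok
  [6] y  {4}  => 4  0->4 ok
  [7] x  {0,1}  => 1  4->1 ok
  [8] y  {4}  => 4  1->4 ok
  [9] x  {0,1}  => 1  4->1 ok
  [10] z  {2,3}  => 3  1->3 ok
  [11] x  {0,1}  => 0  3->0 ok
  [12] x  {0,1}  => 1  0->1 ok
  [13] z  {2,3}  => 3  1->3 ok
  [14] z  {2,3}  => 3  3->3 ok
  [15] x  {0,1}  => 0  3->0 ok
  [16] z  {2,3}  => 3  0->3 ok
  [17] x  {0,1}  => 1  3->1 ok
  [18] z  {2,3}  => 2  1->2 ok
  [19] x  {0,1}  => 0  2->0 ok
  [20] x  {0,1}  => 1  0->1 ok
  [21] y  {4}  => 4  1->4 ok
  [22] z  {2,3}  => 2  4->2 ok
  [23] x  {0,1}  => 0  2->0 ok
  [24] x  {0,1}  => 1  0->1 ok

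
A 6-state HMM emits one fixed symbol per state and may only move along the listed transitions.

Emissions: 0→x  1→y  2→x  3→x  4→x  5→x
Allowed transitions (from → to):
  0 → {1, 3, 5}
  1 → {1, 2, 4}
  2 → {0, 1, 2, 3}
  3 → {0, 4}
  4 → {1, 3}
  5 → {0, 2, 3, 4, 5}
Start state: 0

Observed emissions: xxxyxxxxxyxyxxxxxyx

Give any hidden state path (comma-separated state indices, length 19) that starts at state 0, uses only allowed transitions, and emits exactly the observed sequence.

  pos 0: x in {0,2,3,4,5}, choose 0; start
  pos 1: x in {0,2,3,4,5}, choose 3; 0->3 ok
  pos 2: x in {0,2,3,4,5}, choose 4; 3->4 ok
  pos 3: y in {1}, choose 1; 4->1 ok
  pos 4: x in {0,2,3,4,5}, choose 2; 1->2 ok
  pos 5: x in {0,2,3,4,5}, choose 3; 2->3 ok
  pos 6: x in {0,2,3,4,5}, choose 4; 3->4 ok
  pos 7: x in {0,2,3,4,5}, choose 3; 4->3 ok
  pos 8: x in {0,2,3,4,5}, choose 4; 3->4 ok
  pos 9: y in {1}, choose 1; 4->1 ok
  pos 10: x in {0,2,3,4,5}, choose 4; 1->4 ok
  pos 11: y in {1}, choose 1; 4->1 ok
  pos 12: x in {0,2,3,4,5}, choose 4; 1->4 ok
  pos 13: x in {0,2,3,4,5}, choose 3; 4->3 ok
  pos 14: x in {0,2,3,4,5}, choose 0; 3->0 ok
  pos 15: x in {0,2,3,4,5}, choose 5; 0->5 ok
  pos 16: x in {0,2,3,4,5}, choose 2; 5->2 ok
  pos 17: y in {1}, choose 1; 2->1 ok
  pos 18: x in {0,2,3,4,5}, choose 4; 1->4 ok

0,3,4,1,2,3,4,3,4,1,4,1,4,3,0,5,2,1,4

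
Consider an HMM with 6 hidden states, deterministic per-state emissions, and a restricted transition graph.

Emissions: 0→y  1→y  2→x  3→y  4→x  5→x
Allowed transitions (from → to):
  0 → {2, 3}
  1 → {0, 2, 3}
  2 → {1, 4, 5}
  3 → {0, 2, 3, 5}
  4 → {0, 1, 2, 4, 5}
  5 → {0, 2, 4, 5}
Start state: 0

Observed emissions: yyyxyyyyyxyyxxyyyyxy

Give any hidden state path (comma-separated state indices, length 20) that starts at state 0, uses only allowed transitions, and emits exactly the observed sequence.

0,3,3,2,1,3,3,3,0,2,1,3,5,4,1,3,0,3,5,0

  pos 0: y in {0,1,3}, choose 0; start
  pos 1: y in {0,1,3}, choose 3; 0->3 ok
  pos 2: y in {0,1,3}, choose 3; 3->3 ok
  pos 3: x in {2,4,5}, choose 2; 3->2 ok
  pos 4: y in {0,1,3}, choose 1; 2->1 ok
  pos 5: y in {0,1,3}, choose 3; 1->3 ok
  pos 6: y in {0,1,3}, choose 3; 3->3 ok
  pos 7: y in {0,1,3}, choose 3; 3->3 ok
  pos 8: y in {0,1,3}, choose 0; 3->0 ok
  pos 9: x in {2,4,5}, choose 2; 0->2 ok
  pos 10: y in {0,1,3}, choose 1; 2->1 ok
  pos 11: y in {0,1,3}, choose 3; 1->3 ok
  pos 12: x in {2,4,5}, choose 5; 3->5 ok
  pos 13: x in {2,4,5}, choose 4; 5->4 ok
  pos 14: y in {0,1,3}, choose 1; 4->1 ok
  pos 15: y in {0,1,3}, choose 3; 1->3 ok
  pos 16: y in {0,1,3}, choose 0; 3->0 ok
  pos 17: y in {0,1,3}, choose 3; 0->3 ok
  pos 18: x in {2,4,5}, choose 5; 3->5 ok
  pos 19: y in {0,1,3}, choose 0; 5->0 ok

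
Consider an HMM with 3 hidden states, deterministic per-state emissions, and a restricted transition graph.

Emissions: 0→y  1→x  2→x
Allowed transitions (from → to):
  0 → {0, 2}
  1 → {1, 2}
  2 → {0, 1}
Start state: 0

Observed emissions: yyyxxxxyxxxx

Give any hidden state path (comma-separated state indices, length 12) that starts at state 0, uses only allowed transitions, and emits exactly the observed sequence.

  [0] y  {0}  => 0  start
  [1] y  {0}  => 0  0->0 ok
  [2] y  {0}  => 0  0->0 ok
  [3] x  {1,2}  => 2  0->2 ok
  [4] x  {1,2}  => 1  2->1 ok
  [5] x  {1,2}  => 1  1->1 ok
  [6] x  {1,2}  => 2  1->2 ok
  [7] y  {0}  => 0  2->0 ok
  [8] x  {1,2}  => 2  0->2 ok
  [9] x  {1,2}  => 1  2->1 ok
  [10] x  {1,2}  => 1  1->1 ok
  [11] x  {1,2}  => 2  1->2 ok

0,0,0,2,1,1,2,0,2,1,1,2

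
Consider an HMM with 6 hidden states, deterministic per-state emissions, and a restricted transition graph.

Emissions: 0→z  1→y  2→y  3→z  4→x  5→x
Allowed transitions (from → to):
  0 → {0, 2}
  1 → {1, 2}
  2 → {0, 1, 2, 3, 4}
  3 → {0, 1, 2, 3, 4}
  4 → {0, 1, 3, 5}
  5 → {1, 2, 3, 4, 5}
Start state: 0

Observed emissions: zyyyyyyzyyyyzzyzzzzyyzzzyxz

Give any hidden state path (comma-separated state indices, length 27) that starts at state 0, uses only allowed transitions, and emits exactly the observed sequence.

0,2,2,1,2,1,2,3,1,1,1,2,0,0,2,0,0,0,0,2,2,3,3,3,2,4,3

  0: obs=z cand={0,3} pick 0 [start]
  1: obs=y cand={1,2} pick 2 [0->2 ok]
  2: obs=y cand={1,2} pick 2 [2->2 ok]
  3: obs=y cand={1,2} pick 1 [2->1 ok]
  4: obs=y cand={1,2} pick 2 [1->2 ok]
  5: obs=y cand={1,2} pick 1 [2->1 ok]
  6: obs=y cand={1,2} pick 2 [1->2 ok]
  7: obs=z cand={0,3} pick 3 [2->3 ok]
  8: obs=y cand={1,2} pick 1 [3->1 ok]
  9: obs=y cand={1,2} pick 1 [1->1 ok]
  10: obs=y cand={1,2} pick 1 [1->1 ok]
  11: obs=y cand={1,2} pick 2 [1->2 ok]
  12: obs=z cand={0,3} pick 0 [2->0 ok]
  13: obs=z cand={0,3} pick 0 [0->0 ok]
  14: obs=y cand={1,2} pick 2 [0->2 ok]
  15: obs=z cand={0,3} pick 0 [2->0 ok]
  16: obs=z cand={0,3} pick 0 [0->0 ok]
  17: obs=z cand={0,3} pick 0 [0->0 ok]
  18: obs=z cand={0,3} pick 0 [0->0 ok]
  19: obs=y cand={1,2} pick 2 [0->2 ok]
  20: obs=y cand={1,2} pick 2 [2->2 ok]
  21: obs=z cand={0,3} pick 3 [2->3 ok]
  22: obs=z cand={0,3} pick 3 [3->3 ok]
  23: obs=z cand={0,3} pick 3 [3->3 ok]
  24: obs=y cand={1,2} pick 2 [3->2 ok]
  25: obs=x cand={4,5} pick 4 [2->4 ok]
  26: obs=z cand={0,3} pick 3 [4->3 ok]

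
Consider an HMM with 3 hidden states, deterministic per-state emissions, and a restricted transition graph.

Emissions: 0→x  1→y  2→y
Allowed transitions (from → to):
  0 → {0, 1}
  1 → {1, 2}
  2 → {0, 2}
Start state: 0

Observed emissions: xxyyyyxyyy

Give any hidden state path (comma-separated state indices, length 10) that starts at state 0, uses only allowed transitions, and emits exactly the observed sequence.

  [0] x  {0}  => 0  start
  [1] x  {0}  => 0  0->0 ok
  [2] y  {1,2}  => 1  0->1 ok
  [3] y  {1,2}  => 2  1->2 ok
  [4] y  {1,2}  => 2  2->2 ok
  [5] y  {1,2}  => 2  2->2 ok
  [6] x  {0}  => 0  2->0 ok
  [7] y  {1,2}  => 1  0->1 ok
  [8] y  {1,2}  => 1  1->1 ok
  [9] y  {1,2}  => 1  1->1 ok

0,0,1,2,2,2,0,1,1,1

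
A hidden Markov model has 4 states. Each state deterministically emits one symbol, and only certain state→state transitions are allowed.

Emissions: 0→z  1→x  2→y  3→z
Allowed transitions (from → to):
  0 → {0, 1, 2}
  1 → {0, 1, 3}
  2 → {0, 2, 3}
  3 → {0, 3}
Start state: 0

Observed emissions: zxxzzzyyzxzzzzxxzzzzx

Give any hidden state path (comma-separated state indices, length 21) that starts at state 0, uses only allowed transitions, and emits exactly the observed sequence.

  pos 0: z in {0,3}, choose 0; start
  pos 1: x in {1}, choose 1; 0->1 ok
  pos 2: x in {1}, choose 1; 1->1 ok
  pos 3: z in {0,3}, choose 0; 1->0 ok
  pos 4: z in {0,3}, choose 0; 0->0 ok
  pos 5: z in {0,3}, choose 0; 0->0 ok
  pos 6: y in {2}, choose 2; 0->2 ok
  pos 7: y in {2}, choose 2; 2->2 ok
  pos 8: z in {0,3}, choose 0; 2->0 ok
  pos 9: x in {1}, choose 1; 0->1 ok
  pos 10: z in {0,3}, choose 3; 1->3 ok
  pos 11: z in {0,3}, choose 3; 3->3 ok
  pos 12: z in {0,3}, choose 3; 3->3 ok
  pos 13: z in {0,3}, choose 0; 3->0 ok
  pos 14: x in {1}, choose 1; 0->1 ok
  pos 15: x in {1}, choose 1; 1->1 ok
  pos 16: z in {0,3}, choose 3; 1->3 ok
  pos 17: z in {0,3}, choose 3; 3->3 ok
  pos 18: z in {0,3}, choose 0; 3->0 ok
  pos 19: z in {0,3}, choose 0; 0->0 ok
  pos 20: x in {1}, choose 1; 0->1 ok

0,1,1,0,0,0,2,2,0,1,3,3,3,0,1,1,3,3,0,0,1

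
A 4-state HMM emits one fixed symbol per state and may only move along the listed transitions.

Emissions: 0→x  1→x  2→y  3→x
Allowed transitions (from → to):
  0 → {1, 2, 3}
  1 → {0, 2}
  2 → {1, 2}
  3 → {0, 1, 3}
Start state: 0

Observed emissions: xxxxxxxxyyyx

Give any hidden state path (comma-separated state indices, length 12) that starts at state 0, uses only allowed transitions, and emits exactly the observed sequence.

0,3,0,1,0,1,0,1,2,2,2,1

  0: obs=x cand={0,1,3} pick 0 [start]
  1: obs=x cand={0,1,3} pick 3 [0->3 ok]
  2: obs=x cand={0,1,3} pick 0 [3->0 ok]
  3: obs=x cand={0,1,3} pick 1 [0->1 ok]
  4: obs=x cand={0,1,3} pick 0 [1->0 ok]
  5: obs=x cand={0,1,3} pick 1 [0->1 ok]
  6: obs=x cand={0,1,3} pick 0 [1->0 ok]
  7: obs=x cand={0,1,3} pick 1 [0->1 ok]
  8: obs=y cand={2} pick 2 [1->2 ok]
  9: obs=y cand={2} pick 2 [2->2 ok]
  10: obs=y cand={2} pick 2 [2->2 ok]
  11: obs=x cand={0,1,3} pick 1 [2->1 ok]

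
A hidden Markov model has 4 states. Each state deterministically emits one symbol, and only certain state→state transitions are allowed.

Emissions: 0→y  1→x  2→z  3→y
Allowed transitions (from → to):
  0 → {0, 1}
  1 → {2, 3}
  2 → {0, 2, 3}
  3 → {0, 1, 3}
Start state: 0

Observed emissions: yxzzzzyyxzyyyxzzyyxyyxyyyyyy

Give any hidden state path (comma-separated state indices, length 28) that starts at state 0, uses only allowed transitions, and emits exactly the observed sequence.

  [0] y  {0,3}  => 0  start
  [1] x  {1}  => 1  0->1 ok
  [2] z  {2}  => 2  1->2 ok
  [3] z  {2}  => 2  2->2 ok
  [4] z  {2}  => 2  2->2 ok
  [5] z  {2}  => 2  2->2 ok
  [6] y  {0,3}  => 3  2->3 ok
  [7] y  {0,3}  => 0  3->0 ok
  [8] x  {1}  => 1  0->1 ok
  [9] z  {2}  => 2  1->2 ok
  [10] y  {0,3}  => 3  2->3 ok
  [11] y  {0,3}  => 3  3->3 ok
  [12] y  {0,3}  => 3  3->3 ok
  [13] x  {1}  => 1  3->1 ok
  [14] z  {2}  => 2  1->2 ok
  [15] z  {2}  => 2  2->2 ok
  [16] y  {0,3}  => 3  2->3 ok
  [17] y  {0,3}  => 0  3->0 ok
  [18] x  {1}  => 1  0->1 ok
  [19] y  {0,3}  => 3  1->3 ok
  [20] y  {0,3}  => 0  3->0 ok
  [21] x  {1}  => 1  0->1 ok
  [22] y  {0,3}  => 3  1->3 ok
  [23] y  {0,3}  => 3  3->3 ok
  [24] y  {0,3}  => 3  3->3 ok
  [25] y  {0,3}  => 3  3->3 ok
  [26] y  {0,3}  => 3  3->3 ok
  [27] y  {0,3}  => 3  3->3 ok

0,1,2,2,2,2,3,0,1,2,3,3,3,1,2,2,3,0,1,3,0,1,3,3,3,3,3,3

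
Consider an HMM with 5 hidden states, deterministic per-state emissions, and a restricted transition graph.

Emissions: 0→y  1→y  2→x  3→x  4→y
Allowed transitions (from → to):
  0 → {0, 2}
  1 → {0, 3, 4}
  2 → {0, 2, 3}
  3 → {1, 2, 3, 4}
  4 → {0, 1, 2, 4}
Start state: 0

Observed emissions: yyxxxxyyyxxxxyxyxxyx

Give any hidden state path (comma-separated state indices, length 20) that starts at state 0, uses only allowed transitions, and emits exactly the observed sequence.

0,0,2,3,2,3,4,1,0,2,2,3,2,0,2,0,2,3,1,3

  t0 'y' -> {0,1,4}, take 0 (start)
  t1 'y' -> {0,1,4}, take 0 (0->0 ok)
  t2 'x' -> {2,3}, take 2 (0->2 ok)
  t3 'x' -> {2,3}, take 3 (2->3 ok)
  t4 'x' -> {2,3}, take 2 (3->2 ok)
  t5 'x' -> {2,3}, take 3 (2->3 ok)
  t6 'y' -> {0,1,4}, take 4 (3->4 ok)
  t7 'y' -> {0,1,4}, take 1 (4->1 ok)
  t8 'y' -> {0,1,4}, take 0 (1->0 ok)
  t9 'x' -> {2,3}, take 2 (0->2 ok)
  t10 'x' -> {2,3}, take 2 (2->2 ok)
  t11 'x' -> {2,3}, take 3 (2->3 ok)
  t12 'x' -> {2,3}, take 2 (3->2 ok)
  t13 'y' -> {0,1,4}, take 0 (2->0 ok)
  t14 'x' -> {2,3}, take 2 (0->2 ok)
  t15 'y' -> {0,1,4}, take 0 (2->0 ok)
  t16 'x' -> {2,3}, take 2 (0->2 ok)
  t17 'x' -> {2,3}, take 3 (2->3 ok)
  t18 'y' -> {0,1,4}, take 1 (3->1 ok)
  t19 'x' -> {2,3}, take 3 (1->3 ok)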